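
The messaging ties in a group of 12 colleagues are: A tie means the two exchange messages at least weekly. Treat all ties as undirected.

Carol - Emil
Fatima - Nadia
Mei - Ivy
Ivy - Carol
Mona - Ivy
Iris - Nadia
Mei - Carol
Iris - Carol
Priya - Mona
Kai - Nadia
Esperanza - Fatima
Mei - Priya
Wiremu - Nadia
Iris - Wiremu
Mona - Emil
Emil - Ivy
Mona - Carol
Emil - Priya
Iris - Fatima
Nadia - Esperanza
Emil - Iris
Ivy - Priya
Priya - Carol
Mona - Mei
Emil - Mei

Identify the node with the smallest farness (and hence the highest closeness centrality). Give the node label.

Farness (sum of distances to all others) for each node — Carol:18, Emil:18, Esperanza:30, Fatima:23, Iris:17, Ivy:24, Kai:31, Mei:24, Mona:24, Nadia:21, Priya:24, Wiremu:24.
The smallest farness is 17, for Iris, so Iris has the highest closeness.

Iris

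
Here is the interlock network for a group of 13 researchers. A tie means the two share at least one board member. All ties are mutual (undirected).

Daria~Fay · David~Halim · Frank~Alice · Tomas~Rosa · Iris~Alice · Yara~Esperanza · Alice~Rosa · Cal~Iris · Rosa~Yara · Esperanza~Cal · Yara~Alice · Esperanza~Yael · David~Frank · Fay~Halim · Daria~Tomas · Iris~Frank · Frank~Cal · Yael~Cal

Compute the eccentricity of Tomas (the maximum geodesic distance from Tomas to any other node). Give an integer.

Distances from Tomas: Alice:2, Cal:4, Daria:1, David:4, Esperanza:3, Fay:2, Frank:3, Halim:3, Iris:3, Rosa:1, Yael:4, Yara:2.
The largest is 4 (to David, Cal, and Yael), so the eccentricity of Tomas is 4.

4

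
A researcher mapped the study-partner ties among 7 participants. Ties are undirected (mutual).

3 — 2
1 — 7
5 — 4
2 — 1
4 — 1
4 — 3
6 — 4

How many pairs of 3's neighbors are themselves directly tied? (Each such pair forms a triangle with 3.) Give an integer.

0

3's neighbors are 2 and 4, but none of them are tied to each other, so no triangle contains 3.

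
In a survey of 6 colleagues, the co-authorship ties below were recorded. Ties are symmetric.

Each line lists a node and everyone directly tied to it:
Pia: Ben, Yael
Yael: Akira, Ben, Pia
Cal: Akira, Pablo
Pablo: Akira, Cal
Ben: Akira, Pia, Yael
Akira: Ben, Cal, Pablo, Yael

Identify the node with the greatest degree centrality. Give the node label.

Degrees — Akira:4, Ben:3, Cal:2, Pablo:2, Pia:2, Yael:3.
The maximum is 4, attained only by Akira.

Akira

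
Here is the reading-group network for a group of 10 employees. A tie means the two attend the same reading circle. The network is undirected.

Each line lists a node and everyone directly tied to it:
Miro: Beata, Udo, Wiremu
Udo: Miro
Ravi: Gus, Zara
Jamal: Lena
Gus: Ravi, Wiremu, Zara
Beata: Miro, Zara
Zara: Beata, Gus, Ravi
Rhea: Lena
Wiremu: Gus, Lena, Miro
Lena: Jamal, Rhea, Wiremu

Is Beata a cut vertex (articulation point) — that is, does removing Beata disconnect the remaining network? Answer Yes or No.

No

Even without Beata, every remaining node can still reach every other (the residual graph is connected), so Beata is not a cut vertex.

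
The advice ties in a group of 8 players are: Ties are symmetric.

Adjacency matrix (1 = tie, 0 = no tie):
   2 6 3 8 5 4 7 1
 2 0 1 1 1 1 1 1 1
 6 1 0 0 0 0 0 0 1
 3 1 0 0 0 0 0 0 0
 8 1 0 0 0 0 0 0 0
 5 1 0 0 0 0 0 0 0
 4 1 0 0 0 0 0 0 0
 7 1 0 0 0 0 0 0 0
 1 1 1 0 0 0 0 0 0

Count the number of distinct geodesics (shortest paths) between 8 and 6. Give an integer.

The shortest distance is 2, and the only length-2 path is 8–2–6. So there is exactly 1 shortest path.

1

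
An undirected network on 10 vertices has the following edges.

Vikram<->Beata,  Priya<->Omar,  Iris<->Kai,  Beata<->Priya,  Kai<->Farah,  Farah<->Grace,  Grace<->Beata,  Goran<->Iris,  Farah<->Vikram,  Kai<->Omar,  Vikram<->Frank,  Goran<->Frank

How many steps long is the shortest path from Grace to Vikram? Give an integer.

2

One shortest route is Grace – Beata – Vikram, which uses 2 edges, and Grace and Vikram are not directly tied, so nothing shorter exists. So d(Grace,Vikram) = 2.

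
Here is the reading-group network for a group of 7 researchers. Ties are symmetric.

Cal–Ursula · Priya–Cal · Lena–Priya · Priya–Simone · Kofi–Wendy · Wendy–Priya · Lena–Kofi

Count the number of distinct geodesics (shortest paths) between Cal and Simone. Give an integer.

1

The shortest distance is 2, and the only length-2 path is Cal–Priya–Simone. So there is exactly 1 shortest path.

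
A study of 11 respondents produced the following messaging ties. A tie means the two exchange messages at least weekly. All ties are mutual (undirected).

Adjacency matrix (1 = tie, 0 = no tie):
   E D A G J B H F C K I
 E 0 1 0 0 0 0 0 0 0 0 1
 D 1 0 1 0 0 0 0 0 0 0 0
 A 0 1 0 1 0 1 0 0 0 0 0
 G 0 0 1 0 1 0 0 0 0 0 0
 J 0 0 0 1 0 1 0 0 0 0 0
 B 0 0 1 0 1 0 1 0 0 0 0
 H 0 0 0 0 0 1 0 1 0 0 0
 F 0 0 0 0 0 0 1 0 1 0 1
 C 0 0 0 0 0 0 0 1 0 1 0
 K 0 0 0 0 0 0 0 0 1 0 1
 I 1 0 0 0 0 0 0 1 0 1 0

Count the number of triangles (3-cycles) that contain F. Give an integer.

F's neighbors are C, H, and I, but none of them are tied to each other, so no triangle contains F.

0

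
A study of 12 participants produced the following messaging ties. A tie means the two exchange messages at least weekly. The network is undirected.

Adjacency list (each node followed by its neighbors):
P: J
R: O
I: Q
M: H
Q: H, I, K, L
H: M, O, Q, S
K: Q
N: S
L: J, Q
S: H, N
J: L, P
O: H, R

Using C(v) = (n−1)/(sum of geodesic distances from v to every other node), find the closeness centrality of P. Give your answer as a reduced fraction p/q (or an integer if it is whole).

Distances from P: H:4, I:4, J:1, K:4, L:2, M:5, N:6, O:5, Q:3, R:6, S:5. Sum = 45.
n = 12, so closeness = 11/45.

11/45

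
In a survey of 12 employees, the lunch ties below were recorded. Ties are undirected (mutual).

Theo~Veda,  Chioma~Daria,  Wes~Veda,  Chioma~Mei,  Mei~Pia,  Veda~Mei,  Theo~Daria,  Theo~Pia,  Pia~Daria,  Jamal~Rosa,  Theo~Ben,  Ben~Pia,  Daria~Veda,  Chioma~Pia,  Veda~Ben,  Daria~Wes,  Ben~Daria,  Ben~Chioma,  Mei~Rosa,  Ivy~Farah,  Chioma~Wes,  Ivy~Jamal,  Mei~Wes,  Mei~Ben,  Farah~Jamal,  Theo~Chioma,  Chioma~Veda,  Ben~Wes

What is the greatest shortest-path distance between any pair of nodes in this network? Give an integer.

5

Eccentricity of each node (its greatest distance to any other): Ben:4, Chioma:4, Daria:5, Farah:5, Ivy:5, Jamal:4, Mei:3, Pia:4, Rosa:3, Theo:5, Veda:4, Wes:4.
The maximum eccentricity is 5, realized for instance by the pair Theo–Ivy via Theo – Chioma – Mei – Rosa – Jamal – Ivy. So the diameter is 5.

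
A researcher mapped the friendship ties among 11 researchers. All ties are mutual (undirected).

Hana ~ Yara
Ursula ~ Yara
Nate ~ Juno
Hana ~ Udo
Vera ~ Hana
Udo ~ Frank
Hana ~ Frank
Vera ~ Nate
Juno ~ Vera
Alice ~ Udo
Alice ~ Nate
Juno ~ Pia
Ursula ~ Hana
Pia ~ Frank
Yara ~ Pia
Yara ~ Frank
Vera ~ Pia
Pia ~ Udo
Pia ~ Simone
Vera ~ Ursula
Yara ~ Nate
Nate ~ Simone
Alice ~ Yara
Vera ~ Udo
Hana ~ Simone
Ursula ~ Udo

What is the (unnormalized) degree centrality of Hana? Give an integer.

Hana is directly tied to Frank, Simone, Udo, Ursula, Vera, and Yara. That is 6 neighbors, so the degree of Hana is 6.

6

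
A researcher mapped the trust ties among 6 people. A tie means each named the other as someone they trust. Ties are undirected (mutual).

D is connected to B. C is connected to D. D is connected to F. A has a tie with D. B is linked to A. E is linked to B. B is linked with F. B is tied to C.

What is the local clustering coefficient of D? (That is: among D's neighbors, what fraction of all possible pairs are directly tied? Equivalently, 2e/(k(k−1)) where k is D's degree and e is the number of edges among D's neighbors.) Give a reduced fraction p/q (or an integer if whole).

1/2

D's neighbors: A, B, C, and F (k = 4).
Possible neighbor pairs: C(4,2) = 6. Edges among them: A–B, B–C, B–F → e = 3.
Clustering(D) = 3/6 = 1/2.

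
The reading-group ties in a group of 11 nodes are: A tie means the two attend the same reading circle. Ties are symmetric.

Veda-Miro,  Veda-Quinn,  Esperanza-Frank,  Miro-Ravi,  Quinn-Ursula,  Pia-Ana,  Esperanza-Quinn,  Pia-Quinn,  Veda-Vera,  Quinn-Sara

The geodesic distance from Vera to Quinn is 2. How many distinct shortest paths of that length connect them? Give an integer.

1

The shortest distance is 2, and the only length-2 path is Vera–Veda–Quinn. So there is exactly 1 shortest path.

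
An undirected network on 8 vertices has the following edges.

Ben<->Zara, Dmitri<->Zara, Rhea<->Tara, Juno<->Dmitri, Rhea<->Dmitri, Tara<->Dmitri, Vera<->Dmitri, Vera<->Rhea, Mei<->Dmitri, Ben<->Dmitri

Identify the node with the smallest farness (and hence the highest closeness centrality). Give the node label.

Dmitri

Farness (sum of distances to all others) for each node — Ben:12, Dmitri:7, Juno:13, Mei:13, Rhea:11, Tara:12, Vera:12, Zara:12.
The smallest farness is 7, for Dmitri, so Dmitri has the highest closeness.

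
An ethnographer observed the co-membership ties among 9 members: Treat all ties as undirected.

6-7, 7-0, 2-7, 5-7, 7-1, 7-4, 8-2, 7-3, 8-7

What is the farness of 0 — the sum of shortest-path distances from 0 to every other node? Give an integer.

15

Distances from 0: 1:2, 2:2, 3:2, 4:2, 5:2, 6:2, 7:1, 8:2.
Sum = 2 + 2 + 2 + 2 + 2 + 2 + 1 + 2 = 15.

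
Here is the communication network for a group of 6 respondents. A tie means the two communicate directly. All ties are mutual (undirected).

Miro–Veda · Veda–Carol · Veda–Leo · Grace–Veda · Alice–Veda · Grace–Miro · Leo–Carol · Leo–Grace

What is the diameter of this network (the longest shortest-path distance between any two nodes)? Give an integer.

Eccentricity of each node (its greatest distance to any other): Alice:2, Carol:2, Grace:2, Leo:2, Miro:2, Veda:1.
The maximum eccentricity is 2, realized for instance by the pair Grace–Alice via Grace – Veda – Alice. So the diameter is 2.

2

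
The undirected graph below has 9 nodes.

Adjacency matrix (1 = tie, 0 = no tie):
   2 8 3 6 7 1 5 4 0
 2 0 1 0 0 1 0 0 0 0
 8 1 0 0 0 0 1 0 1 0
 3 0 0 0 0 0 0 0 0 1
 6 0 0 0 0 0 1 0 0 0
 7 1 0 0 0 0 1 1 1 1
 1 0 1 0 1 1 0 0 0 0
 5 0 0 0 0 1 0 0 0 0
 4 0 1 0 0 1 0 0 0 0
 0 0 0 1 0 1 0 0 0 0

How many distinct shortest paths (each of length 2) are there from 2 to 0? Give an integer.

1

The shortest distance is 2, and the only length-2 path is 2–7–0. So there is exactly 1 shortest path.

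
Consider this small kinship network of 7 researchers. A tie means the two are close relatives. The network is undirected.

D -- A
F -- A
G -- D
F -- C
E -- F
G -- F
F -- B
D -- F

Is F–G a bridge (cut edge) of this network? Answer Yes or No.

No

Even without that edge, F still reaches G via F – D – G, so the network stays connected. Not a bridge.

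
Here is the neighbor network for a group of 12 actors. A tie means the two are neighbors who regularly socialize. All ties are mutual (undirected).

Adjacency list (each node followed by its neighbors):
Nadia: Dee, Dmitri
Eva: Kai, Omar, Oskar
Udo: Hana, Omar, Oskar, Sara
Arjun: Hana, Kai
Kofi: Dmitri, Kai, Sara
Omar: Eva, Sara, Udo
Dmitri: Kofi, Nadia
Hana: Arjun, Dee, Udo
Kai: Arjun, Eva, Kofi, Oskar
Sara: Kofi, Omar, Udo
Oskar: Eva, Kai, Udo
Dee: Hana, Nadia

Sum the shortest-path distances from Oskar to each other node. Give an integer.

Distances from Oskar: Arjun:2, Dee:3, Dmitri:3, Eva:1, Hana:2, Kai:1, Kofi:2, Nadia:4, Omar:2, Sara:2, Udo:1.
Sum = 2 + 3 + 3 + 1 + 2 + 1 + 2 + 4 + 2 + 2 + 1 = 23.

23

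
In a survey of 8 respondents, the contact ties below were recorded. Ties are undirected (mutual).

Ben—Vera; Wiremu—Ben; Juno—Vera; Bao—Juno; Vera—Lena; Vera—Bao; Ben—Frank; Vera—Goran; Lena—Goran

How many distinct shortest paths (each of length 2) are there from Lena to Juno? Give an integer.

1

The shortest distance is 2, and the only length-2 path is Lena–Vera–Juno. So there is exactly 1 shortest path.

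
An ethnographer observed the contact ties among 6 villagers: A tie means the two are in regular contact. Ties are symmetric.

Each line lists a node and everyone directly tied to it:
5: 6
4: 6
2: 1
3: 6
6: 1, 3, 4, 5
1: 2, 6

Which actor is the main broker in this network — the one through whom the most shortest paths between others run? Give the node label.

Unnormalized betweenness of each node: 1:4, 2:0, 3:0, 4:0, 5:0, 6:9.
6 has the largest value, 9, making it the main broker — the node through which the most shortest paths run.

6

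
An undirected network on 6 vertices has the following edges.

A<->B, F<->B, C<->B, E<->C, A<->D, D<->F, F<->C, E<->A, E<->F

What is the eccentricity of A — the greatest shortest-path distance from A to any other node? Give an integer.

2

Distances from A: B:1, C:2, D:1, E:1, F:2.
The largest is 2 (to C and F), so the eccentricity of A is 2.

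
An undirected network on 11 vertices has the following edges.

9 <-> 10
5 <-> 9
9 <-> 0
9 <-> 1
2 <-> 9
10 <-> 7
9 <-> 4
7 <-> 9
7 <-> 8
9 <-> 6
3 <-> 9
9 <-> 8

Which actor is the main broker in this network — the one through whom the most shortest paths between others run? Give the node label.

Unnormalized betweenness of each node: 0:0, 1:0, 2:0, 3:0, 4:0, 5:0, 6:0, 7:1/2, 8:0, 9:85/2, 10:0.
9 has the largest value, 85/2, making it the main broker — the node through which the most shortest paths run.

9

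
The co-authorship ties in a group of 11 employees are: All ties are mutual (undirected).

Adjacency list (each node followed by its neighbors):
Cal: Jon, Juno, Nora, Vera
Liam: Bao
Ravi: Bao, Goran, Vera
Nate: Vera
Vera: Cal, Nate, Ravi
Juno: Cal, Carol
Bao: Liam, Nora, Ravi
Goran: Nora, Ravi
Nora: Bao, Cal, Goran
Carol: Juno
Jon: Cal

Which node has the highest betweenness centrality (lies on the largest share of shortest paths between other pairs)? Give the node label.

Cal

Unnormalized betweenness of each node: Bao:19/2, Cal:25, Carol:0, Goran:1/2, Jon:0, Juno:9, Liam:0, Nate:0, Nora:13, Ravi:7, Vera:13.
Cal has the largest value, 25, making it the main broker — the node through which the most shortest paths run.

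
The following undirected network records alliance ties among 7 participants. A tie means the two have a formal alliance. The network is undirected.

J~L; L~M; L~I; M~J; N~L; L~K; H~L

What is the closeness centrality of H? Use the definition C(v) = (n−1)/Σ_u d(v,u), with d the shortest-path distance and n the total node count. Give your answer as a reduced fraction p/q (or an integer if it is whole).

Distances from H: I:2, J:2, K:2, L:1, M:2, N:2. Sum = 11.
n = 7, so closeness = 6/11.

6/11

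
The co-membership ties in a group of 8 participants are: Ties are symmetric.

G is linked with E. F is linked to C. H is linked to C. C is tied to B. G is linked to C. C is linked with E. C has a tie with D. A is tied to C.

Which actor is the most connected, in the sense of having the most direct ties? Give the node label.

Degrees — A:1, B:1, C:7, D:1, E:2, F:1, G:2, H:1.
The maximum is 7, attained only by C.

C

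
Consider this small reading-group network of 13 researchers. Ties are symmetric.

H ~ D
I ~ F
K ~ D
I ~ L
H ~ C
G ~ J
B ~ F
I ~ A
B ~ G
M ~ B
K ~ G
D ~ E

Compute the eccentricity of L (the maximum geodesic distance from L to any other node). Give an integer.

Distances from L: A:2, B:3, C:8, D:6, E:7, F:2, G:4, H:7, I:1, J:5, K:5, M:4.
The largest is 8 (to C), so the eccentricity of L is 8.

8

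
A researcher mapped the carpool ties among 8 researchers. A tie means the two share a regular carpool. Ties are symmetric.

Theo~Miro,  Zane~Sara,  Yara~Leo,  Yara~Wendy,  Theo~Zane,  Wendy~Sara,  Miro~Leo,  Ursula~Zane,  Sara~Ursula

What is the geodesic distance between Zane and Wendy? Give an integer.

One shortest route is Zane – Sara – Wendy, which uses 2 edges, and Zane and Wendy are not directly tied, so nothing shorter exists. So d(Zane,Wendy) = 2.

2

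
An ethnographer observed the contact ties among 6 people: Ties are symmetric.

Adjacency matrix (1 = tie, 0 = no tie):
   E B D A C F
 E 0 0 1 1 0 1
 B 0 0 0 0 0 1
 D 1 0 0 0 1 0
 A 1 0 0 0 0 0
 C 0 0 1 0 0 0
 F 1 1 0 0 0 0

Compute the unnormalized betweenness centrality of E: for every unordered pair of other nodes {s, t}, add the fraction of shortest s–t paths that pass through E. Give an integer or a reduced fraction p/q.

Pairs whose geodesics pass through E — B–D: 1; B–A: 1; B–C: 1; D–A: 1; D–F: 1; A–C: 1; A–F: 1; C–F: 1.
All other pairs contribute 0.
Summing the contributions gives betweenness(E) = 8.

8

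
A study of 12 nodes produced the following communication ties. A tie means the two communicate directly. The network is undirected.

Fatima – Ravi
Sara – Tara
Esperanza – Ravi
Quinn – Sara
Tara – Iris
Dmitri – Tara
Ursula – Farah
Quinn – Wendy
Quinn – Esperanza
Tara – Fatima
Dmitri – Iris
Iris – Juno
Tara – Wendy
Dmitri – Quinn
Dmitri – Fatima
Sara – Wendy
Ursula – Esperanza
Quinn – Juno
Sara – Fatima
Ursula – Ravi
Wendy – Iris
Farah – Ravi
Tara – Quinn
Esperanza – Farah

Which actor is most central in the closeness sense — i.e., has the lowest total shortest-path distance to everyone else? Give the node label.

Quinn

Farness (sum of distances to all others) for each node — Dmitri:20, Esperanza:19, Farah:26, Fatima:19, Iris:24, Juno:24, Quinn:16, Ravi:21, Sara:20, Tara:18, Ursula:26, Wendy:21.
The smallest farness is 16, for Quinn, so Quinn has the highest closeness.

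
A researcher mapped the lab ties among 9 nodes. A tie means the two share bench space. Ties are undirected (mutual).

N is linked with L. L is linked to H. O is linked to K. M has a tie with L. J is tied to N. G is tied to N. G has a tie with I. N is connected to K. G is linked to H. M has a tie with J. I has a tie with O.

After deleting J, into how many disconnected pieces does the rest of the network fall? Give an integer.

1

J's neighbors (M and N) remain reachable from one another through other ties, so the rest of the network stays in one piece.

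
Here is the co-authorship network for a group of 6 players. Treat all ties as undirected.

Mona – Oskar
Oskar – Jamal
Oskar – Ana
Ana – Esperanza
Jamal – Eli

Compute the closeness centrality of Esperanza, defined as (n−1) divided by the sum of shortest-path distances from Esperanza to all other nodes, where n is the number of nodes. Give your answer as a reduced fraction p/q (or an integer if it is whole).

5/13

Distances from Esperanza: Ana:1, Eli:4, Jamal:3, Mona:3, Oskar:2. Sum = 13.
n = 6, so closeness = 5/13.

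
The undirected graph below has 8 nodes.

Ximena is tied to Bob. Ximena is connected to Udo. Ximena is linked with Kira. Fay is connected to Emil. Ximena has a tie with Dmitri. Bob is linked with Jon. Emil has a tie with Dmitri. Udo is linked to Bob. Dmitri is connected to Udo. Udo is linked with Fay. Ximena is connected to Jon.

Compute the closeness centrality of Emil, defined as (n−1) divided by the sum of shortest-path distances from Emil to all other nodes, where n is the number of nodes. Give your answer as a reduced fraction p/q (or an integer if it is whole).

7/15

Distances from Emil: Bob:3, Dmitri:1, Fay:1, Jon:3, Kira:3, Udo:2, Ximena:2. Sum = 15.
n = 8, so closeness = 7/15.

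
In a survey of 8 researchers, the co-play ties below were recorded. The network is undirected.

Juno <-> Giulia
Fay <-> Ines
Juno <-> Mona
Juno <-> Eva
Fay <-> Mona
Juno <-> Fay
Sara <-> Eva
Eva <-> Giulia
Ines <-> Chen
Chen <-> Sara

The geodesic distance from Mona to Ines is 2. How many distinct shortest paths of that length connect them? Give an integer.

The shortest distance is 2, and the only length-2 path is Mona–Fay–Ines. So there is exactly 1 shortest path.

1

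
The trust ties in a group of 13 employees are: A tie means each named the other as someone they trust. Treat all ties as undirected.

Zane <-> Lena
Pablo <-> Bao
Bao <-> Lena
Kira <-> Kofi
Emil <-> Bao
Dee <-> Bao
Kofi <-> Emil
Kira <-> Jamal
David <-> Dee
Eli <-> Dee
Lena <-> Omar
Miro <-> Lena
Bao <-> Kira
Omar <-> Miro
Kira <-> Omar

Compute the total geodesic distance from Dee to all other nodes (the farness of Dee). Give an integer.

26

Distances from Dee: Bao:1, David:1, Eli:1, Emil:2, Jamal:3, Kira:2, Kofi:3, Lena:2, Miro:3, Omar:3, Pablo:2, Zane:3.
Sum = 1 + 1 + 1 + 2 + 3 + 2 + 3 + 2 + 3 + 3 + 2 + 3 = 26.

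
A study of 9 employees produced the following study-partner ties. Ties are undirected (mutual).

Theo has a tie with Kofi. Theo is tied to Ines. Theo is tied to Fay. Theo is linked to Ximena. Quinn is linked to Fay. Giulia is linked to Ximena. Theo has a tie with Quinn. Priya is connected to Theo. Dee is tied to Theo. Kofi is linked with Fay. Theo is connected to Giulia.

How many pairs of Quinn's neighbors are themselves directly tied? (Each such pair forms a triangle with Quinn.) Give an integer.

1

Quinn's neighbors: Fay and Theo.
Neighbor pairs that are themselves tied: Quinn–Fay–Theo. Each forms one triangle with Quinn, for 1 in total.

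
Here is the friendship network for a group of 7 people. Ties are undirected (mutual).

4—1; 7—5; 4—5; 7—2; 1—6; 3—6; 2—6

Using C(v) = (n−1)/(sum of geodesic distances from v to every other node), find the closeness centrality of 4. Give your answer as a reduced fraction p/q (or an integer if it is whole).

Distances from 4: 1:1, 2:3, 3:3, 5:1, 6:2, 7:2. Sum = 12.
n = 7, so closeness = 6/12 = 1/2.

1/2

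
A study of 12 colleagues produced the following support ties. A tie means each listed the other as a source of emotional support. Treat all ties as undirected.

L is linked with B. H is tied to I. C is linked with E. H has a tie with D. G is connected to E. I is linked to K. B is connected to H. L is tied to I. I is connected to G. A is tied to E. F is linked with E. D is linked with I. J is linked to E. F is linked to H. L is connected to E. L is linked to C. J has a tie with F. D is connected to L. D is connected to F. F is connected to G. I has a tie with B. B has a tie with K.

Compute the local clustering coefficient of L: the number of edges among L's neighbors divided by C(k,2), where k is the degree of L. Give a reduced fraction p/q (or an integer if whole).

3/10

L's neighbors: B, C, D, E, and I (k = 5).
Possible neighbor pairs: C(5,2) = 10. Edges among them: B–I, C–E, D–I → e = 3.
Clustering(L) = 3/10.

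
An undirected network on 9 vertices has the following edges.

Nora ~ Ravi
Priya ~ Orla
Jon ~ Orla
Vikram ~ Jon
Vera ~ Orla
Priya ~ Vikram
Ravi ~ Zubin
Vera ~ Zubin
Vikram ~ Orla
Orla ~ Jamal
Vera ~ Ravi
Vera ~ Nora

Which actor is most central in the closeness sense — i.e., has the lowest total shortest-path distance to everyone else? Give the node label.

Orla

Farness (sum of distances to all others) for each node — Jamal:18, Jon:17, Nora:18, Orla:11, Priya:17, Ravi:17, Vera:12, Vikram:16, Zubin:18.
The smallest farness is 11, for Orla, so Orla has the highest closeness.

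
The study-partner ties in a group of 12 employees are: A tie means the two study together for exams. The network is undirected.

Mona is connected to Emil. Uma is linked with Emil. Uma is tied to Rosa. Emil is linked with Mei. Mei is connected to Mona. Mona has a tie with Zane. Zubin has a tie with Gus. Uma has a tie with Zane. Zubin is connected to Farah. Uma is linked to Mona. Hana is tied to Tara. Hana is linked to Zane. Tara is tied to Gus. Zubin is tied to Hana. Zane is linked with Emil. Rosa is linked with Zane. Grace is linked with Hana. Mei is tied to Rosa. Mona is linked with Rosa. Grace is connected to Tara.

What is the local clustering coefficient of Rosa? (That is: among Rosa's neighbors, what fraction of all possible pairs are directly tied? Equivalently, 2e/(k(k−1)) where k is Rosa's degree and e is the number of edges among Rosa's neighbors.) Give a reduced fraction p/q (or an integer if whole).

2/3

Rosa's neighbors: Mei, Mona, Uma, and Zane (k = 4).
Possible neighbor pairs: C(4,2) = 6. Edges among them: Mei–Mona, Mona–Uma, Mona–Zane, Uma–Zane → e = 4.
Clustering(Rosa) = 4/6 = 2/3.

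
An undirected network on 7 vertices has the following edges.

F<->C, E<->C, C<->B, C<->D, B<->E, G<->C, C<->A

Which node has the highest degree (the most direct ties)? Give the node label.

C

Degrees — A:1, B:2, C:6, D:1, E:2, F:1, G:1.
The maximum is 6, attained only by C.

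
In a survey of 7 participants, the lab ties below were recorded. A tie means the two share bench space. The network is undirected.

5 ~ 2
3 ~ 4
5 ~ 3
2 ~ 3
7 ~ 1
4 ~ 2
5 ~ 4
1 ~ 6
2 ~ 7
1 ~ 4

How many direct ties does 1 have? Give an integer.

1 is directly tied to 4, 6, and 7. That is 3 neighbors, so the degree of 1 is 3.

3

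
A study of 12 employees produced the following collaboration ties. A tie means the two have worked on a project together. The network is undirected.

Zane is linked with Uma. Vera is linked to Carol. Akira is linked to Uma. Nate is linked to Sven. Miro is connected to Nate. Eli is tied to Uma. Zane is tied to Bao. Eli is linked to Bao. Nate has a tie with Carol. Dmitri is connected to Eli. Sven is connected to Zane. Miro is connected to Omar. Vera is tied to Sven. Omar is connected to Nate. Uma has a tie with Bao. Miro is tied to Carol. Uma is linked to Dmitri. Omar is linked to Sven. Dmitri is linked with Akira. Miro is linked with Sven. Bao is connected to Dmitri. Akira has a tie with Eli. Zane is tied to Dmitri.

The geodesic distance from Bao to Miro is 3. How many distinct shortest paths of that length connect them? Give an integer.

1

The shortest distance is 3, and the only length-3 path is Bao–Zane–Sven–Miro. So there is exactly 1 shortest path.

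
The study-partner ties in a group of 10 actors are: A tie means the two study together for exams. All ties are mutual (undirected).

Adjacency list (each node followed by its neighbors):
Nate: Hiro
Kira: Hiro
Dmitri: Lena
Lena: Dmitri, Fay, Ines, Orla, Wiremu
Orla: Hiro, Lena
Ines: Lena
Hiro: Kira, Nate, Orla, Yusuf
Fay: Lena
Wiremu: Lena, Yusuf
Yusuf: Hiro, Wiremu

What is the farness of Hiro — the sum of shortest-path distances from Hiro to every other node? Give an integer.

Distances from Hiro: Dmitri:3, Fay:3, Ines:3, Kira:1, Lena:2, Nate:1, Orla:1, Wiremu:2, Yusuf:1.
Sum = 3 + 3 + 3 + 1 + 2 + 1 + 1 + 2 + 1 = 17.

17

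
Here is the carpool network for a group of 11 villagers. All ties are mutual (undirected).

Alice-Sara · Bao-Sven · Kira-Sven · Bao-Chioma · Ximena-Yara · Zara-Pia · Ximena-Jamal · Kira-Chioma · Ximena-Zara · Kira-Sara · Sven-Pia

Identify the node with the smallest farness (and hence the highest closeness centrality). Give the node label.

Farness (sum of distances to all others) for each node — Alice:42, Bao:30, Chioma:33, Jamal:41, Kira:26, Pia:24, Sara:33, Sven:23, Ximena:32, Yara:41, Zara:27.
The smallest farness is 23, for Sven, so Sven has the highest closeness.

Sven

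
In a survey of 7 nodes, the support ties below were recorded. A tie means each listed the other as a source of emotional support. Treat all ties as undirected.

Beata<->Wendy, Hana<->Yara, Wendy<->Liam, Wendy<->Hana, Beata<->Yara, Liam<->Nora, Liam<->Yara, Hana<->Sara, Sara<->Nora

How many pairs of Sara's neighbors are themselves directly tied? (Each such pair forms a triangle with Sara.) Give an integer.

Sara's neighbors are Hana and Nora, but none of them are tied to each other, so no triangle contains Sara.

0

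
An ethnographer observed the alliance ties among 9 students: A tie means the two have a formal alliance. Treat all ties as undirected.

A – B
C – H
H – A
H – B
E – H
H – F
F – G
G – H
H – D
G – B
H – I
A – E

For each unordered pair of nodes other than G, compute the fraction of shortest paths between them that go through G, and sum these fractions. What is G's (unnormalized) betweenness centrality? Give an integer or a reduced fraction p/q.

1/2

Pairs whose geodesics pass through G — B–F: 1/2.
All other pairs contribute 0.
Summing the contributions gives betweenness(G) = 1/2.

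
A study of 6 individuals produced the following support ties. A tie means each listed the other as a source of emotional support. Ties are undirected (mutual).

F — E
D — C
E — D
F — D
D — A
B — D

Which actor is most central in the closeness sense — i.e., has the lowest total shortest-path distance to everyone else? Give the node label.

D

Farness (sum of distances to all others) for each node — A:9, B:9, C:9, D:5, E:8, F:8.
The smallest farness is 5, for D, so D has the highest closeness.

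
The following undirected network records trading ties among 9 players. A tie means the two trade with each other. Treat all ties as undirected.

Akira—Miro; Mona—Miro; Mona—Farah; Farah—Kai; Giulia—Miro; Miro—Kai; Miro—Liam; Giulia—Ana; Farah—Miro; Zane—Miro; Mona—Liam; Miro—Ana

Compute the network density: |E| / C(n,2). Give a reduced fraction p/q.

There are 12 edges and 9 nodes, so the maximum possible is C(9,2) = 36.
Density = 12/36 = 1/3.

1/3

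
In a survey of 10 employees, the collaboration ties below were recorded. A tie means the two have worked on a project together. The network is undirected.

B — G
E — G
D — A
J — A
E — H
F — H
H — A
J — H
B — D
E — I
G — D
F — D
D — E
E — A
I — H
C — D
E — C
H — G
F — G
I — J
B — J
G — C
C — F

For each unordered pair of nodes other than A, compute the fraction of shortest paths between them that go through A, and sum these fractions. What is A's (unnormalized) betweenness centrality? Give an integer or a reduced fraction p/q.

4/3

Pairs whose geodesics pass through A — J–D: 1/2; J–C: 2/8; J–E: 1/3; D–H: 1/4.
All other pairs contribute 0.
Summing the contributions gives betweenness(A) = 4/3.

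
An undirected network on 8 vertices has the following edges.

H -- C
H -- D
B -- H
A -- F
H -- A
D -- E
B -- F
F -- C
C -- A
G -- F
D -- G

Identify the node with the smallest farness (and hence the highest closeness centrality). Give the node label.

Farness (sum of distances to all others) for each node — A:12, B:13, C:12, D:11, E:17, F:11, G:12, H:10.
The smallest farness is 10, for H, so H has the highest closeness.

H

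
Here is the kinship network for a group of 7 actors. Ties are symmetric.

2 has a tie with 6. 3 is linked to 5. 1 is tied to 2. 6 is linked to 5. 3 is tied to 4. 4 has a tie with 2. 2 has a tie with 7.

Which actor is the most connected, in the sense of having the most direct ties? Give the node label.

Degrees — 1:1, 2:4, 3:2, 4:2, 5:2, 6:2, 7:1.
The maximum is 4, attained only by 2.

2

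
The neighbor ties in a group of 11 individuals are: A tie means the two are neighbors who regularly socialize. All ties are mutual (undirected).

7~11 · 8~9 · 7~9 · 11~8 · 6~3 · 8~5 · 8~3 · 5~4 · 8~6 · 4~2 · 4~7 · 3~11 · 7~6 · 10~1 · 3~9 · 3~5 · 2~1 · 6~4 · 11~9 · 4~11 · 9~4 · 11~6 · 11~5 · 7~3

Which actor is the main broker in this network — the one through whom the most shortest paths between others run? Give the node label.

4

Unnormalized betweenness of each node: 1:9, 2:16, 3:77/60, 4:661/30, 5:9/5, 6:41/20, 7:1, 8:7/10, 9:41/20, 10:0, 11:37/12.
4 has the largest value, 661/30, making it the main broker — the node through which the most shortest paths run.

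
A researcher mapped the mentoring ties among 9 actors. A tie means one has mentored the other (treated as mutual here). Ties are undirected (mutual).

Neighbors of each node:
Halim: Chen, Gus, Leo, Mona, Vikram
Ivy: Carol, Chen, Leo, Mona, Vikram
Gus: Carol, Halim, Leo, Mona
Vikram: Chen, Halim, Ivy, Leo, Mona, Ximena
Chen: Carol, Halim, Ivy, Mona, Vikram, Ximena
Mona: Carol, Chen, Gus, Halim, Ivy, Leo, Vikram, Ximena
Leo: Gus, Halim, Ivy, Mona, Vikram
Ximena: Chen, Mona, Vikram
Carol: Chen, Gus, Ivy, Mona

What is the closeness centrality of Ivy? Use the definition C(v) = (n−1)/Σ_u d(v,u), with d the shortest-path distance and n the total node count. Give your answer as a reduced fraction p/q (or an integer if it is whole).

Distances from Ivy: Carol:1, Chen:1, Gus:2, Halim:2, Leo:1, Mona:1, Vikram:1, Ximena:2. Sum = 11.
n = 9, so closeness = 8/11.

8/11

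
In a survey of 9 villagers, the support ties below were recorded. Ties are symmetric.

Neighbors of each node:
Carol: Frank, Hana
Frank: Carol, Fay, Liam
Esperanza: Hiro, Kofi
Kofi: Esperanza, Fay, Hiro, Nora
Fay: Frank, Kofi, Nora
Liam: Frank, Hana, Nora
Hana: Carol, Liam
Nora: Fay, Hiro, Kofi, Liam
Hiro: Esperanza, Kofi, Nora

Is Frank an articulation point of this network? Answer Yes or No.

No

Even without Frank, every remaining node can still reach every other (the residual graph is connected), so Frank is not a cut vertex.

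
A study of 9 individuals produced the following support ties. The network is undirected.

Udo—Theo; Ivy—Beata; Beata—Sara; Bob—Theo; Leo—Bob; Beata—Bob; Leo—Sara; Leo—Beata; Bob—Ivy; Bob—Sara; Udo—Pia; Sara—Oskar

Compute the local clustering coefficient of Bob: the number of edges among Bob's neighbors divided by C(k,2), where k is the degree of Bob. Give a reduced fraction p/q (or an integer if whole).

Bob's neighbors: Beata, Ivy, Leo, Sara, and Theo (k = 5).
Possible neighbor pairs: C(5,2) = 10. Edges among them: Beata–Ivy, Beata–Leo, Beata–Sara, Leo–Sara → e = 4.
Clustering(Bob) = 4/10 = 2/5.

2/5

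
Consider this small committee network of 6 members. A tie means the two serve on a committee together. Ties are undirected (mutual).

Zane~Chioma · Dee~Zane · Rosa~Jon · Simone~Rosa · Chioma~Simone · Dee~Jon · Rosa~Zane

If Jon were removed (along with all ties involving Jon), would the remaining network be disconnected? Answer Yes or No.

No

Even without Jon, every remaining node can still reach every other (the residual graph is connected), so Jon is not a cut vertex.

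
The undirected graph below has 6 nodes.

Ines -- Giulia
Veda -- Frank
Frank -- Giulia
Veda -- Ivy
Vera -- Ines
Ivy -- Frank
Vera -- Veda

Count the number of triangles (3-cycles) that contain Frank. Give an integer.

Frank's neighbors: Giulia, Ivy, and Veda.
Neighbor pairs that are themselves tied: Frank–Ivy–Veda. Each forms one triangle with Frank, for 1 in total.

1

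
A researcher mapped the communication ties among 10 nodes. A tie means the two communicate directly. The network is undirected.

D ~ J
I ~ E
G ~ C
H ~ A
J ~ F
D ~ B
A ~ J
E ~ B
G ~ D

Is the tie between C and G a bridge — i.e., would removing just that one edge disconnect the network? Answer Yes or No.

Yes

Without the C–G edge there is no alternate route between C and G, so the network disconnects. It is a bridge.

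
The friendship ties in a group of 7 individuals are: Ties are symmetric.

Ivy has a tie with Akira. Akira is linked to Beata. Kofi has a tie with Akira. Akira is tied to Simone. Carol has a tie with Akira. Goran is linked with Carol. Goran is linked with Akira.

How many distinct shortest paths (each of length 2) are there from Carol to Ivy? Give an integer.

The shortest distance is 2, and the only length-2 path is Carol–Akira–Ivy. So there is exactly 1 shortest path.

1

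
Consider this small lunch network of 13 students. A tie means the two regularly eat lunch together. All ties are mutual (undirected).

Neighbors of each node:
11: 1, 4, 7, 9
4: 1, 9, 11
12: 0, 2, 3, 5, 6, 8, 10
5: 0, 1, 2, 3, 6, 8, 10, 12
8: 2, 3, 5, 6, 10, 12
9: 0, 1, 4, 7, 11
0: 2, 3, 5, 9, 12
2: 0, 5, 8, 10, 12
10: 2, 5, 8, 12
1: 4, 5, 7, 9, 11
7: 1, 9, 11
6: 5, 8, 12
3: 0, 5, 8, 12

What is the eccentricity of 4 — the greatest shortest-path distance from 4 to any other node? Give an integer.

3

Distances from 4: 0:2, 1:1, 2:3, 3:3, 5:2, 6:3, 7:2, 8:3, 9:1, 10:3, 11:1, 12:3.
The largest is 3 (to 10, 8, 6, 3, 2, and 12), so the eccentricity of 4 is 3.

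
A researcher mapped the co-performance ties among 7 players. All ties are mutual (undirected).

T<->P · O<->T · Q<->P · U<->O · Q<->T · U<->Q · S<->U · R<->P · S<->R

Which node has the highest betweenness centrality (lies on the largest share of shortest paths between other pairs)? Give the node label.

Unnormalized betweenness of each node: O:5/6, P:17/6, Q:11/6, R:4/3, S:3/2, T:2, U:11/3.
U has the largest value, 11/3, making it the main broker — the node through which the most shortest paths run.

U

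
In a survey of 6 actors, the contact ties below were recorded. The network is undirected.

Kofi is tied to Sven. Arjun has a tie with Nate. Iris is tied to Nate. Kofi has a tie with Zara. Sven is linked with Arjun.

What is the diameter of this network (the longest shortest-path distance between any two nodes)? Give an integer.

5

Eccentricity of each node (its greatest distance to any other): Arjun:3, Iris:5, Kofi:4, Nate:4, Sven:3, Zara:5.
The maximum eccentricity is 5, realized for instance by the pair Iris–Zara via Iris – Nate – Arjun – Sven – Kofi – Zara. So the diameter is 5.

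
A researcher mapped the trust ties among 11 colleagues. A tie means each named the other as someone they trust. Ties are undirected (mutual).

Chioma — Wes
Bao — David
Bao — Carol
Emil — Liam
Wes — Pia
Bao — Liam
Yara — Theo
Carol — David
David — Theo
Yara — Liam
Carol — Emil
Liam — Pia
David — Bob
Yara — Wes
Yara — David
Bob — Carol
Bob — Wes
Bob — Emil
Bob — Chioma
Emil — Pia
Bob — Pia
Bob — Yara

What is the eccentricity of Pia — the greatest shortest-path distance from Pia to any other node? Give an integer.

Distances from Pia: Bao:2, Bob:1, Carol:2, Chioma:2, David:2, Emil:1, Liam:1, Theo:3, Wes:1, Yara:2.
The largest is 3 (to Theo), so the eccentricity of Pia is 3.

3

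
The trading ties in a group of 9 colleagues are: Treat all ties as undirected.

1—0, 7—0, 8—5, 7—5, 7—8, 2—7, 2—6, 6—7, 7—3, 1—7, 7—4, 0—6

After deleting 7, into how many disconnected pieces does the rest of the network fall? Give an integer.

Without 7, the remaining ties split the others into: {0, 1, 2, 6}; {3}; {4}; {5, 8}.
That's 4 separate components.

4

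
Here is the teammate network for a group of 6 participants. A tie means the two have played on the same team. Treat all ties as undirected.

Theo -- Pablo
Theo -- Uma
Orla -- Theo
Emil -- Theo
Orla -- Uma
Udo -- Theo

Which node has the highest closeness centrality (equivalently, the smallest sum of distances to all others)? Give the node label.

Theo

Farness (sum of distances to all others) for each node — Emil:9, Orla:8, Pablo:9, Theo:5, Udo:9, Uma:8.
The smallest farness is 5, for Theo, so Theo has the highest closeness.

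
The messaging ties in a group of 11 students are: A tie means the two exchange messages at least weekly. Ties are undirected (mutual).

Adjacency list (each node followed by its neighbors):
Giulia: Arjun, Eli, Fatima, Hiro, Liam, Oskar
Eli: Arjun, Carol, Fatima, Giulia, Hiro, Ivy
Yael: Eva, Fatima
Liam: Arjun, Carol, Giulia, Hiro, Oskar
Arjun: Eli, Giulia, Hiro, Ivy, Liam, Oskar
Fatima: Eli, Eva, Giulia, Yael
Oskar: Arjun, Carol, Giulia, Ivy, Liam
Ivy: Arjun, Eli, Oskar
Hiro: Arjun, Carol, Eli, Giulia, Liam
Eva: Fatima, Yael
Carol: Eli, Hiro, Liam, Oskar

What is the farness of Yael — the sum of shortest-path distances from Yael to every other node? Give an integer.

Distances from Yael: Arjun:3, Carol:3, Eli:2, Eva:1, Fatima:1, Giulia:2, Hiro:3, Ivy:3, Liam:3, Oskar:3.
Sum = 3 + 3 + 2 + 1 + 1 + 2 + 3 + 3 + 3 + 3 = 24.

24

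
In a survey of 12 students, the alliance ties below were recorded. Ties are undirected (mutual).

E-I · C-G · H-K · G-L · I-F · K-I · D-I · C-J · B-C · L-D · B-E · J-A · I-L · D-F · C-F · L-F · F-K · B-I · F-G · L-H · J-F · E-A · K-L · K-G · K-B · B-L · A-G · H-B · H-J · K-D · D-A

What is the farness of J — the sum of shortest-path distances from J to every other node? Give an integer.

18

Distances from J: A:1, B:2, C:1, D:2, E:2, F:1, G:2, H:1, I:2, K:2, L:2.
Sum = 1 + 2 + 1 + 2 + 2 + 1 + 2 + 1 + 2 + 2 + 2 = 18.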